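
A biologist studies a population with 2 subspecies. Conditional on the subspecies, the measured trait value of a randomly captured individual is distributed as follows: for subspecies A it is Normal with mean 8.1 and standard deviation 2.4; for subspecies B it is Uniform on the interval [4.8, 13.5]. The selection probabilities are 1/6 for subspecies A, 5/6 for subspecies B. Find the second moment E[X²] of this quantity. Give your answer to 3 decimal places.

For each component E[X²] = Var + (mean)², giving A: 71.37; B: 90.03.
Overall E[X²] = 0.166667·71.37 + 0.833333·90.03 = 86.92.

86.920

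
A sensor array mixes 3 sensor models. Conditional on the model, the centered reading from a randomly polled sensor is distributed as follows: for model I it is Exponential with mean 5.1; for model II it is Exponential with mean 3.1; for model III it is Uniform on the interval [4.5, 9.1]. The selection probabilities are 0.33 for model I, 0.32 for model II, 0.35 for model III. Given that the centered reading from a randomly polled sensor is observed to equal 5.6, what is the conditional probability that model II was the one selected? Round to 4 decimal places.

0.1479

Likelihoods f(5.6 | ·): I: 0.0653969; II: 0.0529793; III: 0.217391.
Posterior ∝ prior × likelihood. Numerator for II: 0.32·0.0529793 = 0.0169534.
Normalizing constant: 0.33·0.0653969 + 0.32·0.0529793 + 0.35·0.217391 = 0.114621.
P(II | observation) = 0.0169534 / 0.114621 = 0.147908.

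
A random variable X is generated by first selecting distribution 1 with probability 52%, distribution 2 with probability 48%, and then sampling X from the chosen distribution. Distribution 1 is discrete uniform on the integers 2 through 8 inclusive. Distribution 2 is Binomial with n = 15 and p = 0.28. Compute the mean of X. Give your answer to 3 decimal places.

4.616

Component means — 1: 5; 2: 4.2.
E[X] = 0.52·5 + 0.48·4.2 = 4.616.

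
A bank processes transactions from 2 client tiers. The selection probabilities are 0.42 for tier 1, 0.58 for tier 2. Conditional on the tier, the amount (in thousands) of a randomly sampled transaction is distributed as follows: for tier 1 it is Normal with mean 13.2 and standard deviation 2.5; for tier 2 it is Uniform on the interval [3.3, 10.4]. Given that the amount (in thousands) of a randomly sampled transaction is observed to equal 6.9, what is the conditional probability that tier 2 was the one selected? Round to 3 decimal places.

0.967

Likelihoods f(6.9 | ·): 1: 0.00666804; 2: 0.140845.
Posterior ∝ prior × likelihood. Numerator for 2: 0.58·0.140845 = 0.0816901.
Normalizing constant: 0.42·0.00666804 + 0.58·0.140845 = 0.0844907.
P(2 | observation) = 0.0816901 / 0.0844907 = 0.966853.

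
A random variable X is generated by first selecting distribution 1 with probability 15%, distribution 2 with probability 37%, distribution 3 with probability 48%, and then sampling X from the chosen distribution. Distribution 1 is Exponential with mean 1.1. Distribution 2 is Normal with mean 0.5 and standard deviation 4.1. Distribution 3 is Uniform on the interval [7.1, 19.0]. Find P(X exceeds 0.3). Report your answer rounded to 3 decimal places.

Conditional on each component, P(X > 0.3): 1: 0.7613; 2: 0.519453; 3: 1.
By total probability, P(X > 0.3) = 0.15·0.7613 + 0.37·0.519453 + 0.48·1 = 0.786393.

0.786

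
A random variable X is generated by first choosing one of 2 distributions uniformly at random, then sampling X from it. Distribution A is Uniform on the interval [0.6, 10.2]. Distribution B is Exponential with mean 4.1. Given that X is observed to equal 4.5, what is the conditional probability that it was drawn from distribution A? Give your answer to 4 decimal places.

Likelihoods f(4.5 | ·): A: 0.104167; B: 0.0813863.
Posterior ∝ prior × likelihood. Numerator for A: 0.5·0.104167 = 0.0520833.
Normalizing constant: 0.5·0.104167 + 0.5·0.0813863 = 0.0927765.
P(A | observation) = 0.0520833 / 0.0927765 = 0.561385.

0.5614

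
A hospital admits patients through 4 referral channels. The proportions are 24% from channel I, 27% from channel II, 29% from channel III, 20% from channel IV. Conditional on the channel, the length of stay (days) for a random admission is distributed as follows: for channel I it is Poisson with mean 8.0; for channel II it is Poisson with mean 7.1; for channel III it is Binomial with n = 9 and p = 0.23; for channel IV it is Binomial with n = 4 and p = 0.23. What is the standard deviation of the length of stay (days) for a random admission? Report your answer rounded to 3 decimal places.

3.670

Per component, I: μ=8, E[X²]=72; II: μ=7.1, E[X²]=57.51; III: μ=2.07, E[X²]=5.8788; IV: μ=0.92, E[X²]=1.5548.
E[X] = 0.24·8 + 0.27·7.1 + 0.29·2.07 + 0.2·0.92 = 4.6213.
E[X²] = 0.24·72 + 0.27·57.51 + 0.29·5.8788 + 0.2·1.5548 = 34.8235.
Var(X) = E[X²] − (E[X])² = 34.8235 − 21.3564 = 13.4671.
SD(X) = √13.4671 = 3.66975.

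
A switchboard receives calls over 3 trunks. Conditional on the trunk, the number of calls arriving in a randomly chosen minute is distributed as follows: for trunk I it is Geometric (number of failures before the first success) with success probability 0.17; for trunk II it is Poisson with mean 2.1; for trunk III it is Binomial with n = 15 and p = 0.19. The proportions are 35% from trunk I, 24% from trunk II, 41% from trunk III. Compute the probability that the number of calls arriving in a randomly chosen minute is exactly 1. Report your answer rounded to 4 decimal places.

0.1723

Conditional on each trunk, P(X = 1): I: 0.1411; II: 0.257158; III: 0.149154.
By total probability, P(X = 1) = 0.35·0.1411 + 0.24·0.257158 + 0.41·0.149154 = 0.172256.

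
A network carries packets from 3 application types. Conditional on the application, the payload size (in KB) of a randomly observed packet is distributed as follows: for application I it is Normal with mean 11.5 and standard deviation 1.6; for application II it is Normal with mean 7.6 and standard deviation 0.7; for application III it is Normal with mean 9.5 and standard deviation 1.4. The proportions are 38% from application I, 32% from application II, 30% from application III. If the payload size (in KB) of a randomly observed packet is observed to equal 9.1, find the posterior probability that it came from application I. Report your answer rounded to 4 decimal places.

0.2345

Likelihoods f(9.1 | ·): I: 0.0809485; II: 0.057373; III: 0.273562.
Posterior ∝ prior × likelihood. Numerator for I: 0.38·0.0809485 = 0.0307604.
Normalizing constant: 0.38·0.0809485 + 0.32·0.057373 + 0.3·0.273562 = 0.131188.
P(I | observation) = 0.0307604 / 0.131188 = 0.234475.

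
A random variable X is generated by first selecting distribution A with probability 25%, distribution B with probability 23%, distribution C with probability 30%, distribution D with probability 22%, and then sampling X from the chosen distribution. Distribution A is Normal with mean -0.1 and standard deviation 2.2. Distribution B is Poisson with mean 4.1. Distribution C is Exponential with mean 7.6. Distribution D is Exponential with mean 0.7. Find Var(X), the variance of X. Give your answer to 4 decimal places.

Per component, A: μ=-0.1, E[X²]=4.85; B: μ=4.1, E[X²]=20.91; C: μ=7.6, E[X²]=115.52; D: μ=0.7, E[X²]=0.98.
E[X] = 0.25·-0.1 + 0.23·4.1 + 0.3·7.6 + 0.22·0.7 = 3.352.
E[X²] = 0.25·4.85 + 0.23·20.91 + 0.3·115.52 + 0.22·0.98 = 40.8934.
Var(X) = E[X²] − (E[X])² = 40.8934 − 11.2359 = 29.6575.

29.6575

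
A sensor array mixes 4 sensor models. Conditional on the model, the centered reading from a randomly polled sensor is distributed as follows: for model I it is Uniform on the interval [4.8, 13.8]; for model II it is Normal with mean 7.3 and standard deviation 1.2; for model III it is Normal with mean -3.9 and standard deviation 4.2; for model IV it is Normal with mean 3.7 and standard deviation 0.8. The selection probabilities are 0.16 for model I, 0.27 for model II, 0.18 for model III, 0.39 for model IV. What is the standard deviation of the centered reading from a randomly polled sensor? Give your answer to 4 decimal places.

4.8536

Per component, I: μ=9.3, E[X²]=93.24; II: μ=7.3, E[X²]=54.73; III: μ=-3.9, E[X²]=32.85; IV: μ=3.7, E[X²]=14.33.
E[X] = 0.16·9.3 + 0.27·7.3 + 0.18·-3.9 + 0.39·3.7 = 4.2.
E[X²] = 0.16·93.24 + 0.27·54.73 + 0.18·32.85 + 0.39·14.33 = 41.1972.
Var(X) = E[X²] − (E[X])² = 41.1972 − 17.64 = 23.5572.
SD(X) = √23.5572 = 4.85358.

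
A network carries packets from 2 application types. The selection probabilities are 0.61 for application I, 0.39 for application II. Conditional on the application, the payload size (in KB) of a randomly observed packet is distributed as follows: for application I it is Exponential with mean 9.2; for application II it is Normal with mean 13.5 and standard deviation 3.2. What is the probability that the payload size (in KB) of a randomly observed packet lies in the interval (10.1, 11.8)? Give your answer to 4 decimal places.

Conditional on each application, P(10.1 < X < 11.8): I: 0.0562826; II: 0.153618.
By total probability, P(10.1 < X < 11.8) = 0.61·0.0562826 + 0.39·0.153618 = 0.0942435.

0.0942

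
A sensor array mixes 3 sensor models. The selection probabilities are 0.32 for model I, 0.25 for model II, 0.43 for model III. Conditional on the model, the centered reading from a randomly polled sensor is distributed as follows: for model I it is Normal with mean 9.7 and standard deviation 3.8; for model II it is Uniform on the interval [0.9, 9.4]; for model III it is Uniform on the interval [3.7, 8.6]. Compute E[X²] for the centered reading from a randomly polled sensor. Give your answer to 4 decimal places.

59.9895

For each component E[X²] = Var + (mean)², giving I: 108.53; II: 32.5433; III: 39.8233.
Overall E[X²] = 0.32·108.53 + 0.25·32.5433 + 0.43·39.8233 = 59.9895.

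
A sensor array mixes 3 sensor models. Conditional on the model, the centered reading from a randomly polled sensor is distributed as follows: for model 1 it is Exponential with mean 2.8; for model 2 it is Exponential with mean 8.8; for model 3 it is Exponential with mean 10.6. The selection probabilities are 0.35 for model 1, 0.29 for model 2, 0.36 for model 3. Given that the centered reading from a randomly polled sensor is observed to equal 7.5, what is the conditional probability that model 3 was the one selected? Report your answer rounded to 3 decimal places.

Likelihoods f(7.5 | ·): 1: 0.0245218; 2: 0.0484596; 3: 0.0464954.
Posterior ∝ prior × likelihood. Numerator for 3: 0.36·0.0464954 = 0.0167384.
Normalizing constant: 0.35·0.0245218 + 0.29·0.0484596 + 0.36·0.0464954 = 0.0393743.
P(3 | observation) = 0.0167384 / 0.0393743 = 0.425109.

0.425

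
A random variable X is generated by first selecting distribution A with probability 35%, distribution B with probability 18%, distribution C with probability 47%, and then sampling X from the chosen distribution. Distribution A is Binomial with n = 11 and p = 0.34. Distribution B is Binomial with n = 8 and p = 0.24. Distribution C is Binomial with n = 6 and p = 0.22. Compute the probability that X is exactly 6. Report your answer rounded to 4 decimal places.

Conditional on each component, P(X = 6): A: 0.0893789; B: 0.00309067; C: 0.00011338.
By total probability, P(X = 6) = 0.35·0.0893789 + 0.18·0.00309067 + 0.47·0.00011338 = 0.0318922.

0.0319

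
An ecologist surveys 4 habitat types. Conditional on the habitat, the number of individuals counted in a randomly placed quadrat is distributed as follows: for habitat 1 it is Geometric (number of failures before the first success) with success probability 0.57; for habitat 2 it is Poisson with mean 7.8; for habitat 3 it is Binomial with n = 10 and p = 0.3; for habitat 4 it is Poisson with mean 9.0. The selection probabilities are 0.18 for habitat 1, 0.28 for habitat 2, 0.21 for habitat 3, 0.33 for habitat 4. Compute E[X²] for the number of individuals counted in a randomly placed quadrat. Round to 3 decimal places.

51.591

For each component E[X²] = Var + (mean)², giving 1: 1.89258; 2: 68.64; 3: 11.1; 4: 90.
Overall E[X²] = 0.18·1.89258 + 0.28·68.64 + 0.21·11.1 + 0.33·90 = 51.5909.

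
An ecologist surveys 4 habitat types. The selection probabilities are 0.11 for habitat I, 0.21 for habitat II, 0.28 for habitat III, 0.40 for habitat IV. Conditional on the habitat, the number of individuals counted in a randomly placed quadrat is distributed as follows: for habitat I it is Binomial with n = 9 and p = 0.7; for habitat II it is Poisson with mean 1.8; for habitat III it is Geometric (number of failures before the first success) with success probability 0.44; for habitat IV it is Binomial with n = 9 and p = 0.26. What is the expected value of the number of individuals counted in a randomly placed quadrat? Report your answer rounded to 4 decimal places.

Component means — I: 6.3; II: 1.8; III: 1.27273; IV: 2.34.
E[X] = 0.11·6.3 + 0.21·1.8 + 0.28·1.27273 + 0.4·2.34 = 2.36336.

2.3634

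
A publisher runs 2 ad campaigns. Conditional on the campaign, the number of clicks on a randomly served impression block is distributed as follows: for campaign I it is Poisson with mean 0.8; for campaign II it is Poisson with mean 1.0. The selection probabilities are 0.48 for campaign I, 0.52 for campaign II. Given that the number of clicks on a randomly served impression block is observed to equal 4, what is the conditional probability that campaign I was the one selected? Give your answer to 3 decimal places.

0.316

Likelihoods P(X=4 | ·): I: 0.00766855; II: 0.0153283.
Posterior ∝ prior × likelihood. Numerator for I: 0.48·0.00766855 = 0.0036809.
Normalizing constant: 0.48·0.00766855 + 0.52·0.0153283 = 0.0116516.
P(I | observation) = 0.0036809 / 0.0116516 = 0.315913.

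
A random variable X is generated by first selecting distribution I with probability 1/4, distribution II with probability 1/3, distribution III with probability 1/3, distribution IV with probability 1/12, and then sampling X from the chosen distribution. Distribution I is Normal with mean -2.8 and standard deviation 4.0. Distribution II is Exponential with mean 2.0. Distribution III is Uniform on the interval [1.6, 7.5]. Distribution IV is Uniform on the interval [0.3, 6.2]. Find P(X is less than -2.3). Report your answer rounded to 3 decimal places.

Conditional on each component, P(X < -2.3): I: 0.549738; II: 0; III: 0; IV: 0.
By total probability, P(X < -2.3) = 0.25·0.549738 + 0.333333·0 + 0.333333·0 + 0.0833333·0 = 0.137435.

0.137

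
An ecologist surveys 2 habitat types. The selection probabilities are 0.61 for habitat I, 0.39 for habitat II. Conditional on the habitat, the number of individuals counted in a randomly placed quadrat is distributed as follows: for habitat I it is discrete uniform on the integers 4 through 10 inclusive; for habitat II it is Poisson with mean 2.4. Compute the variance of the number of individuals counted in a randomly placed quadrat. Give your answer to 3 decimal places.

Per component, I: μ=7, E[X²]=53; II: μ=2.4, E[X²]=8.16.
E[X] = 0.61·7 + 0.39·2.4 = 5.206.
E[X²] = 0.61·53 + 0.39·8.16 = 35.5124.
Var(X) = E[X²] − (E[X])² = 35.5124 − 27.1024 = 8.40996.

8.410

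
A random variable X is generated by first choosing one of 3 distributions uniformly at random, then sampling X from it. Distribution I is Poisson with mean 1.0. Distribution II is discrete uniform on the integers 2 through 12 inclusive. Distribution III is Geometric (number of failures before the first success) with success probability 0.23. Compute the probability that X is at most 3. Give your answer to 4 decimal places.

Conditional on each component, P(X ≤ 3): I: 0.981012; II: 0.181818; III: 0.64847.
By total probability, P(X ≤ 3) = 0.333333·0.981012 + 0.333333·0.181818 + 0.333333·0.64847 = 0.603767.

0.6038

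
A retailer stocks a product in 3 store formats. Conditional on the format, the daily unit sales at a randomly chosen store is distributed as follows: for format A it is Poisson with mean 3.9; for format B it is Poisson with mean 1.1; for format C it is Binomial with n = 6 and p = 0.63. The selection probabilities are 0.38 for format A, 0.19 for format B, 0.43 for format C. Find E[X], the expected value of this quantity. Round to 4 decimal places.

Component means — A: 3.9; B: 1.1; C: 3.78.
E[X] = 0.38·3.9 + 0.19·1.1 + 0.43·3.78 = 3.3164.

3.3164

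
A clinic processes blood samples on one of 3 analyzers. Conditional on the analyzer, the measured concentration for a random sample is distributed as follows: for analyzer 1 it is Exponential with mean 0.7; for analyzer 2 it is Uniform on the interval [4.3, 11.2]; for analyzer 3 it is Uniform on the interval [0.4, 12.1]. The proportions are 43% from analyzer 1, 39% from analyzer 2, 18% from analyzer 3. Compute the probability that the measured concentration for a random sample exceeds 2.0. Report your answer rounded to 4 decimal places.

Conditional on each analyzer, P(X > 2.0): 1: 0.0574326; 2: 1; 3: 0.863248.
By total probability, P(X > 2.0) = 0.43·0.0574326 + 0.39·1 + 0.18·0.863248 = 0.570081.

0.5701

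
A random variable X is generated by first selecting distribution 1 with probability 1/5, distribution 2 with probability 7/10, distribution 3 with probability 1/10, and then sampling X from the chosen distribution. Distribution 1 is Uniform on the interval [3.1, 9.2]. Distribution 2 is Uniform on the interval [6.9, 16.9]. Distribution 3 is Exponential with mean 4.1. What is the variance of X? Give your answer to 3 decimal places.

Per component, 1: μ=6.15, E[X²]=40.9233; 2: μ=11.9, E[X²]=149.943; 3: μ=4.1, E[X²]=33.62.
E[X] = 0.2·6.15 + 0.7·11.9 + 0.1·4.1 = 9.97.
E[X²] = 0.2·40.9233 + 0.7·149.943 + 0.1·33.62 = 116.507.
Var(X) = E[X²] − (E[X])² = 116.507 − 99.4009 = 17.1061.

17.106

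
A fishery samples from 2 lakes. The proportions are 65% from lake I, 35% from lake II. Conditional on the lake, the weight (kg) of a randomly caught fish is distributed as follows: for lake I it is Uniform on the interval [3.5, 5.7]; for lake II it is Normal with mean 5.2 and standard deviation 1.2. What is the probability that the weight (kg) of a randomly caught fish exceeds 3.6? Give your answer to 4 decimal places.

0.9385

Conditional on each lake, P(X > 3.6): I: 0.954545; II: 0.908789.
By total probability, P(X > 3.6) = 0.65·0.954545 + 0.35·0.908789 = 0.938531.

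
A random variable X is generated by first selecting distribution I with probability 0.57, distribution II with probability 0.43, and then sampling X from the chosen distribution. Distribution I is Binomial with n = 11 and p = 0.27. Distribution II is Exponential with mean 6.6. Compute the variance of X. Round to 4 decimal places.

23.1963

Per component, I: μ=2.97, E[X²]=10.989; II: μ=6.6, E[X²]=87.12.
E[X] = 0.57·2.97 + 0.43·6.6 = 4.5309.
E[X²] = 0.57·10.989 + 0.43·87.12 = 43.7253.
Var(X) = E[X²] − (E[X])² = 43.7253 − 20.5291 = 23.1963.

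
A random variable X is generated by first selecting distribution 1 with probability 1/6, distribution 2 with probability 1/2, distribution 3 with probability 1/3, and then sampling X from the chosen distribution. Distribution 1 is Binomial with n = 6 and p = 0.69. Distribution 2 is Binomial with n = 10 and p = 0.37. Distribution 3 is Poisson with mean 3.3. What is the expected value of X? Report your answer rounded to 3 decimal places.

3.640

Component means — 1: 4.14; 2: 3.7; 3: 3.3.
E[X] = 0.166667·4.14 + 0.5·3.7 + 0.333333·3.3 = 3.64.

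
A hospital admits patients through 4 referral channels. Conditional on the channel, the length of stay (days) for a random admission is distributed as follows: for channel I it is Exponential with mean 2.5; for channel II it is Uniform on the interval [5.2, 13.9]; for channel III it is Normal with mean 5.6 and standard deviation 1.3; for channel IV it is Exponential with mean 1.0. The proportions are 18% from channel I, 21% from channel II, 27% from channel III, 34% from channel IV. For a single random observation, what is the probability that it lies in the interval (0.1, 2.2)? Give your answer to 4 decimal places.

Conditional on each channel, P(0.1 < X < 2.2): I: 0.546007; II: 0; III: 0.00444471; IV: 0.794034.
By total probability, P(0.1 < X < 2.2) = 0.18·0.546007 + 0.21·0 + 0.27·0.00444471 + 0.34·0.794034 = 0.369453.

0.3695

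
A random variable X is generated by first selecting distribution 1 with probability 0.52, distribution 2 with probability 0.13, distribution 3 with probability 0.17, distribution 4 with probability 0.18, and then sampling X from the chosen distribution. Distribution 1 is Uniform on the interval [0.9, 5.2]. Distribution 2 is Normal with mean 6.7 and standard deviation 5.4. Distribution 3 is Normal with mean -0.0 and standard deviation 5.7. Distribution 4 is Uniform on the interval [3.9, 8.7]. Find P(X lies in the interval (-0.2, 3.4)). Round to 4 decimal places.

0.3650

Conditional on each component, P(-0.2 < X < 3.4): 1: 0.581395; 2: 0.169899; 3: 0.238572; 4: 0.
By total probability, P(-0.2 < X < 3.4) = 0.52·0.581395 + 0.13·0.169899 + 0.17·0.238572 + 0.18·0 = 0.36497.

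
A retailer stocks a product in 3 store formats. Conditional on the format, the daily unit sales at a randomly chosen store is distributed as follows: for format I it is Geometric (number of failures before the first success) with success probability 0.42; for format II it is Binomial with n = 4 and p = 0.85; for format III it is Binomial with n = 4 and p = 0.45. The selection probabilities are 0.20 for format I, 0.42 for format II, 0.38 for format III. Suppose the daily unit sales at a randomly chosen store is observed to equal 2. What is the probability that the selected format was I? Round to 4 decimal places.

Likelihoods P(X=2 | ·): I: 0.141288; II: 0.0975375; III: 0.367538.
Posterior ∝ prior × likelihood. Numerator for I: 0.2·0.141288 = 0.0282576.
Normalizing constant: 0.2·0.141288 + 0.42·0.0975375 + 0.38·0.367538 = 0.208888.
P(I | observation) = 0.0282576 / 0.208888 = 0.135277.

0.1353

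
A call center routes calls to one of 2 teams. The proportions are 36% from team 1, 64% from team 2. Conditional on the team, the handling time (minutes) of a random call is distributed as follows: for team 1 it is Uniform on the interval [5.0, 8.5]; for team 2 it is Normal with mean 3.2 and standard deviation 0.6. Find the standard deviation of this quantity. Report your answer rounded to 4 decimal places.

Per component, 1: μ=6.75, E[X²]=46.5833; 2: μ=3.2, E[X²]=10.6.
E[X] = 0.36·6.75 + 0.64·3.2 = 4.478.
E[X²] = 0.36·46.5833 + 0.64·10.6 = 23.554.
Var(X) = E[X²] − (E[X])² = 23.554 − 20.0525 = 3.50152.
SD(X) = √3.50152 = 1.87123.

1.8712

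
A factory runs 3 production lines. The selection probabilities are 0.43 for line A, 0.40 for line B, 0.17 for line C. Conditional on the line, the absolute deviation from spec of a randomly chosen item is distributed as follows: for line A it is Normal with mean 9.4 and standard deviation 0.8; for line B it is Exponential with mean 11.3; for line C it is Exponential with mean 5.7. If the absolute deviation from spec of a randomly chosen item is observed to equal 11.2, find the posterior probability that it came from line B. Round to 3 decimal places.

Likelihoods f(11.2 | ·): A: 0.0396746; B: 0.0328451; C: 0.0245909.
Posterior ∝ prior × likelihood. Numerator for B: 0.4·0.0328451 = 0.013138.
Normalizing constant: 0.43·0.0396746 + 0.4·0.0328451 + 0.17·0.0245909 = 0.0343786.
P(B | observation) = 0.013138 / 0.0343786 = 0.382158.

0.382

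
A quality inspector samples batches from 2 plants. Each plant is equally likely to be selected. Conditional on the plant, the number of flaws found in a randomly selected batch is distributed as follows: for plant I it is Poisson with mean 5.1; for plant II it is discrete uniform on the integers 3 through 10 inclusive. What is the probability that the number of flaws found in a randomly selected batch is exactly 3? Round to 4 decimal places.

0.1299

Conditional on each plant, P(X = 3): I: 0.13479; II: 0.125.
By total probability, P(X = 3) = 0.5·0.13479 + 0.5·0.125 = 0.129895.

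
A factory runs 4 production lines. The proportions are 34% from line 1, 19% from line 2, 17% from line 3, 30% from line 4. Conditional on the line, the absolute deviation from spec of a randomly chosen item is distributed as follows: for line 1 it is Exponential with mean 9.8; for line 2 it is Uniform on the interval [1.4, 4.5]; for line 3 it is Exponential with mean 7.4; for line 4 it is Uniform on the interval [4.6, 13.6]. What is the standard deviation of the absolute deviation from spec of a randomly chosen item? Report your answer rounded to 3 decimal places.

Per component, 1: μ=9.8, E[X²]=192.08; 2: μ=2.95, E[X²]=9.50333; 3: μ=7.4, E[X²]=109.52; 4: μ=9.1, E[X²]=89.56.
E[X] = 0.34·9.8 + 0.19·2.95 + 0.17·7.4 + 0.3·9.1 = 7.8805.
E[X²] = 0.34·192.08 + 0.19·9.50333 + 0.17·109.52 + 0.3·89.56 = 112.599.
Var(X) = E[X²] − (E[X])² = 112.599 − 62.1023 = 50.497.
SD(X) = √50.497 = 7.10612.

7.106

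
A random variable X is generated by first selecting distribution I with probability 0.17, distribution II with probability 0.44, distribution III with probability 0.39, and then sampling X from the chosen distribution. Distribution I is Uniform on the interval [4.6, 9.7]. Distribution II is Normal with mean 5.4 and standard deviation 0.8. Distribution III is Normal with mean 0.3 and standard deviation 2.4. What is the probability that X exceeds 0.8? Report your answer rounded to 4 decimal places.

Conditional on each component, P(X > 0.8): I: 1; II: 1; III: 0.417484.
By total probability, P(X > 0.8) = 0.17·1 + 0.44·1 + 0.39·0.417484 = 0.772819.

0.7728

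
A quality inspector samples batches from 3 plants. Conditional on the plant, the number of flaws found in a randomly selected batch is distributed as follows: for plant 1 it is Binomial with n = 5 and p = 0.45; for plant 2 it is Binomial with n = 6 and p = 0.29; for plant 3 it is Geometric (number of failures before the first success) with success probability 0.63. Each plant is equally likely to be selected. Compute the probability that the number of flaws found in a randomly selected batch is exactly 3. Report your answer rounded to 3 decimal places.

Conditional on each plant, P(X = 3): 1: 0.275653; 2: 0.174582; 3: 0.0319114.
By total probability, P(X = 3) = 0.333333·0.275653 + 0.333333·0.174582 + 0.333333·0.0319114 = 0.160715.

0.161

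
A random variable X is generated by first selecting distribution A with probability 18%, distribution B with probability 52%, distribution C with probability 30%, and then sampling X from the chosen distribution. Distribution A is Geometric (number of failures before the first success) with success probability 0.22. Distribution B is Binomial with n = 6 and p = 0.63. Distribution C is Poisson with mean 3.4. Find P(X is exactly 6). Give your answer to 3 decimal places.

Conditional on each component, P(X = 6): A: 0.0495439; B: 0.0625235; C: 0.0716044.
By total probability, P(X = 6) = 0.18·0.0495439 + 0.52·0.0625235 + 0.3·0.0716044 = 0.0629114.

0.063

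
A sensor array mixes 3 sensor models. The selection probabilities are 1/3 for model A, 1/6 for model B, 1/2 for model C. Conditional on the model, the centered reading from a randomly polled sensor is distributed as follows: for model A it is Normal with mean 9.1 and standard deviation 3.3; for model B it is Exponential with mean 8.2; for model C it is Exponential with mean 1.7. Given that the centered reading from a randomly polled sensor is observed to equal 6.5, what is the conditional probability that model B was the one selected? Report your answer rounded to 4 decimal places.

Likelihoods f(6.5 | ·): A: 0.0886342; B: 0.0551986; C: 0.0128533.
Posterior ∝ prior × likelihood. Numerator for B: 0.166667·0.0551986 = 0.00919977.
Normalizing constant: 0.333333·0.0886342 + 0.166667·0.0551986 + 0.5·0.0128533 = 0.0451711.
P(B | observation) = 0.00919977 / 0.0451711 = 0.203665.

0.2037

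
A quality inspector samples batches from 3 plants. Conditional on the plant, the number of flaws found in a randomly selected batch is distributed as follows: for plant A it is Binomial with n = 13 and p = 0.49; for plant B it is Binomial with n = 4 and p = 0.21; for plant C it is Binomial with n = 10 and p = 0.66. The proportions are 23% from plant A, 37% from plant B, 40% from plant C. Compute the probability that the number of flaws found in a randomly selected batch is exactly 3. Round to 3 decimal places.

Conditional on each plant, P(X = 3): A: 0.0400549; B: 0.0292648; C: 0.0181203.
By total probability, P(X = 3) = 0.23·0.0400549 + 0.37·0.0292648 + 0.4·0.0181203 = 0.0272887.

0.027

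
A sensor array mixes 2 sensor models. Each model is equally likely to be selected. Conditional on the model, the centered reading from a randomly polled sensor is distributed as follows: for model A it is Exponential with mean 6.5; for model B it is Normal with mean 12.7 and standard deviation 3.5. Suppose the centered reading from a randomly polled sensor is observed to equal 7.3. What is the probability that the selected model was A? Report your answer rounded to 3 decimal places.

Likelihoods f(7.3 | ·): A: 0.0500427; B: 0.0346691.
Posterior ∝ prior × likelihood. Numerator for A: 0.5·0.0500427 = 0.0250213.
Normalizing constant: 0.5·0.0500427 + 0.5·0.0346691 = 0.0423559.
P(A | observation) = 0.0250213 / 0.0423559 = 0.59074.

0.591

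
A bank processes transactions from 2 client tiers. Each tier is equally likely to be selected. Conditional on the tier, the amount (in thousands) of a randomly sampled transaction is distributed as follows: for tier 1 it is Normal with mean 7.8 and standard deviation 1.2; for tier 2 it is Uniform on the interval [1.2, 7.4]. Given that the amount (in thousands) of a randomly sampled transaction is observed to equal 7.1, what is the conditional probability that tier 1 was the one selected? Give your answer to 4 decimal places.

Likelihoods f(7.1 | ·): 1: 0.280439; 2: 0.16129.
Posterior ∝ prior × likelihood. Numerator for 1: 0.5·0.280439 = 0.14022.
Normalizing constant: 0.5·0.280439 + 0.5·0.16129 = 0.220865.
P(1 | observation) = 0.14022 / 0.220865 = 0.634866.

0.6349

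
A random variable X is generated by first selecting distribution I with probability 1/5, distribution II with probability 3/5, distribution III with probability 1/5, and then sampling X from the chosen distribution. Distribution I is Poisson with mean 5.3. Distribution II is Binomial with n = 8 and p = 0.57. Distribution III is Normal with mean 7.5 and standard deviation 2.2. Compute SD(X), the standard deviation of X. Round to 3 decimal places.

2.122

Per component, I: μ=5.3, E[X²]=33.39; II: μ=4.56, E[X²]=22.7544; III: μ=7.5, E[X²]=61.09.
E[X] = 0.2·5.3 + 0.6·4.56 + 0.2·7.5 = 5.296.
E[X²] = 0.2·33.39 + 0.6·22.7544 + 0.2·61.09 = 32.5486.
Var(X) = E[X²] − (E[X])² = 32.5486 − 28.0476 = 4.50102.
SD(X) = √4.50102 = 2.12156.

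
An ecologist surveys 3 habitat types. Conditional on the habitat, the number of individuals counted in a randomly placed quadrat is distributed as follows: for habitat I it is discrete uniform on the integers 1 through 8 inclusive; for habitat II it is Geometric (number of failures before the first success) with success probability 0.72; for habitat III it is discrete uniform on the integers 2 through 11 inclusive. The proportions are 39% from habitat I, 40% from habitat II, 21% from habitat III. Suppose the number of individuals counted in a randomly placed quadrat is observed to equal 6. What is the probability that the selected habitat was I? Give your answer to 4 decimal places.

0.6975

Likelihoods P(X=6 | ·): I: 0.125; II: 0.000346961; III: 0.1.
Posterior ∝ prior × likelihood. Numerator for I: 0.39·0.125 = 0.04875.
Normalizing constant: 0.39·0.125 + 0.4·0.000346961 + 0.21·0.1 = 0.0698888.
P(I | observation) = 0.04875 / 0.0698888 = 0.697537.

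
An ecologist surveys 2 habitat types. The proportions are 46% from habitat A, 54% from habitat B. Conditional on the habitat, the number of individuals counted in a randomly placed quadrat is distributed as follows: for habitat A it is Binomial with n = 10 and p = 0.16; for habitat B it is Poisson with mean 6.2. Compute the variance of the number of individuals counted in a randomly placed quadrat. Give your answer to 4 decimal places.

Per component, A: μ=1.6, E[X²]=3.904; B: μ=6.2, E[X²]=44.64.
E[X] = 0.46·1.6 + 0.54·6.2 = 4.084.
E[X²] = 0.46·3.904 + 0.54·44.64 = 25.9014.
Var(X) = E[X²] − (E[X])² = 25.9014 − 16.6791 = 9.22238.

9.2224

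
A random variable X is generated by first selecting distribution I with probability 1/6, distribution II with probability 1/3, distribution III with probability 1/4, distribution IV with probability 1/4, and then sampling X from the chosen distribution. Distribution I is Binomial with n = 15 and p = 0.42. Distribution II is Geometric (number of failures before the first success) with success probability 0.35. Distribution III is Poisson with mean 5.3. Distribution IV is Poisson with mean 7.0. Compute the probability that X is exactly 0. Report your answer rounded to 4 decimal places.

0.1182

Conditional on each component, P(X = 0): I: 0.000282761; II: 0.35; III: 0.00499159; IV: 0.000911882.
By total probability, P(X = 0) = 0.166667·0.000282761 + 0.333333·0.35 + 0.25·0.00499159 + 0.25·0.000911882 = 0.11819.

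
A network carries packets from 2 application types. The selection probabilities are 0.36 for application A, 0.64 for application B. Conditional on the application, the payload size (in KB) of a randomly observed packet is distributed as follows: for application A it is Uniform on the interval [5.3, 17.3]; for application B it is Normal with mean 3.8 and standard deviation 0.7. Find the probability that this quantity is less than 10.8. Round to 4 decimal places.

Conditional on each application, P(X < 10.8): A: 0.458333; B: 1.
By total probability, P(X < 10.8) = 0.36·0.458333 + 0.64·1 = 0.805.

0.8050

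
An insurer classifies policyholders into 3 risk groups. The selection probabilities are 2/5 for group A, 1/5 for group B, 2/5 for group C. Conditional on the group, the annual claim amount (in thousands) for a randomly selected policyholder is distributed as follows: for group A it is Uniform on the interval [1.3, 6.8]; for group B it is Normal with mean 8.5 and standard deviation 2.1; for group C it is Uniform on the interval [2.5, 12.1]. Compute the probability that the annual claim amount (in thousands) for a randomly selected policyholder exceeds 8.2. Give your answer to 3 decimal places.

Conditional on each group, P(X > 8.2): A: 0; B: 0.556798; C: 0.40625.
By total probability, P(X > 8.2) = 0.4·0 + 0.2·0.556798 + 0.4·0.40625 = 0.27386.

0.274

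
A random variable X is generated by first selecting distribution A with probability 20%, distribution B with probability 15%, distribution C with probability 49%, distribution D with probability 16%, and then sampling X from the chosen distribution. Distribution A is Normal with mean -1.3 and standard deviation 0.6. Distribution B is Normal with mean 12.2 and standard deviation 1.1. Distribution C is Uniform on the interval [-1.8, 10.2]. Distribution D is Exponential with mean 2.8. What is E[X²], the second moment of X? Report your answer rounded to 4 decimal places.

For each component E[X²] = Var + (mean)², giving A: 2.05; B: 150.05; C: 29.64; D: 15.68.
Overall E[X²] = 0.2·2.05 + 0.15·150.05 + 0.49·29.64 + 0.16·15.68 = 39.9499.

39.9499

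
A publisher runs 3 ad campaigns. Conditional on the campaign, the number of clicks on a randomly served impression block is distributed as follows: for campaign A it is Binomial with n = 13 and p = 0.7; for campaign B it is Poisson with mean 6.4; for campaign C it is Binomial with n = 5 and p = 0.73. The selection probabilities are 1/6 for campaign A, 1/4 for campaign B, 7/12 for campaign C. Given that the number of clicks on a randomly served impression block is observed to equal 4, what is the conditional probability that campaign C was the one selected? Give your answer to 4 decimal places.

Likelihoods P(X=4 | ·): A: 0.00337901; B: 0.116151; C: 0.383376.
Posterior ∝ prior × likelihood. Numerator for C: 0.583333·0.383376 = 0.223636.
Normalizing constant: 0.166667·0.00337901 + 0.25·0.116151 + 0.583333·0.383376 = 0.253237.
P(C | observation) = 0.223636 / 0.253237 = 0.88311.

0.8831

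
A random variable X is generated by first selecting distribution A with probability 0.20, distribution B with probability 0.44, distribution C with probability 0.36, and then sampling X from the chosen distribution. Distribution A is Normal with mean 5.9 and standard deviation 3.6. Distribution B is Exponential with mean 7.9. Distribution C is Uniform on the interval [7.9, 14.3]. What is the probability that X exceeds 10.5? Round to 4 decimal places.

Conditional on each component, P(X > 10.5): A: 0.100664; B: 0.264712; C: 0.59375.
By total probability, P(X > 10.5) = 0.2·0.100664 + 0.44·0.264712 + 0.36·0.59375 = 0.350356.

0.3504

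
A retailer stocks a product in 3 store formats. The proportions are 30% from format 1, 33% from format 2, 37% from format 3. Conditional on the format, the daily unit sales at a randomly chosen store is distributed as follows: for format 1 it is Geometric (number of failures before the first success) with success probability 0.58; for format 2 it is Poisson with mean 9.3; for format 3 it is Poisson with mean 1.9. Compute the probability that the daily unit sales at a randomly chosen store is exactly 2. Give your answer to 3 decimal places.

Conditional on each format, P(X = 2): 1: 0.102312; 2: 0.00395364; 3: 0.269971.
By total probability, P(X = 2) = 0.3·0.102312 + 0.33·0.00395364 + 0.37·0.269971 = 0.131888.

0.132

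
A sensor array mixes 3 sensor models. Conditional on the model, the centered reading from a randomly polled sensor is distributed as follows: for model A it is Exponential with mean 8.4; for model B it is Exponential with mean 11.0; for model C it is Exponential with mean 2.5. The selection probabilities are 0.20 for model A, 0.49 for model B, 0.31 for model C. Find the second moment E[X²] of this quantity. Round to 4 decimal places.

For each component E[X²] = Var + (mean)², giving A: 141.12; B: 242; C: 12.5.
Overall E[X²] = 0.2·141.12 + 0.49·242 + 0.31·12.5 = 150.679.

150.6790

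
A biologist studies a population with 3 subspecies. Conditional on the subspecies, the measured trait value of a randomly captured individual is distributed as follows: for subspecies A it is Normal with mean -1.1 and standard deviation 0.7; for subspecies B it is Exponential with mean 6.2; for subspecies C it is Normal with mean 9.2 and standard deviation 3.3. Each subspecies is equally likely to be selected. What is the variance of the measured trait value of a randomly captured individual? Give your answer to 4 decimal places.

35.3156

Per component, A: μ=-1.1, E[X²]=1.7; B: μ=6.2, E[X²]=76.88; C: μ=9.2, E[X²]=95.53.
E[X] = 0.333333·-1.1 + 0.333333·6.2 + 0.333333·9.2 = 4.76667.
E[X²] = 0.333333·1.7 + 0.333333·76.88 + 0.333333·95.53 = 58.0367.
Var(X) = E[X²] − (E[X])² = 58.0367 − 22.7211 = 35.3156.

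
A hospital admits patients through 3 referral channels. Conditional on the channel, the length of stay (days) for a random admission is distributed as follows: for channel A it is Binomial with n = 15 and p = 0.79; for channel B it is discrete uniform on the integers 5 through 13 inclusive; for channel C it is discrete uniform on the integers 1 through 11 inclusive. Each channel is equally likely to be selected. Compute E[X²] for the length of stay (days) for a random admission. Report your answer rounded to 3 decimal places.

For each component E[X²] = Var + (mean)², giving A: 142.911; B: 87.6667; C: 46.
Overall E[X²] = 0.333333·142.911 + 0.333333·87.6667 + 0.333333·46 = 92.1926.

92.193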